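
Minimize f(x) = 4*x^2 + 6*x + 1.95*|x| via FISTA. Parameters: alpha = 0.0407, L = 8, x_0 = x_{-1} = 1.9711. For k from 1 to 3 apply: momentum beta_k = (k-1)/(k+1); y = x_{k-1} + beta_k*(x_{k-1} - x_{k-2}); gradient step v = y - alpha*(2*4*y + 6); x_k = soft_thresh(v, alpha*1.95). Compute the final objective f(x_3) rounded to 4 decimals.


FISTA on f(x) = 4*x^2 + 6*x + 1.95*|x|
L = 8, alpha = 0.0407
Iteration 1: beta = 0.0, y = 1.9711 + 0.0*(1.9711 - 1.9711) = 1.9711
  grad(y) = 21.7688, v = y - alpha*grad = 1.0851
  prox(v) = soft_thresh(1.0851, 0.0794) = 1.0057
Iteration 2: beta = 0.3333, y = 1.0057 + 0.3333*(1.0057 - 1.9711) = 0.684
  grad(y) = 11.4717, v = y - alpha*grad = 0.2171
  prox(v) = soft_thresh(0.2171, 0.0794) = 0.1377
Iteration 3: beta = 0.5, y = 0.1377 + 0.5*(0.1377 - 1.0057) = -0.2963
  grad(y) = 3.6294, v = y - alpha*grad = -0.444
  prox(v) = soft_thresh(-0.444, 0.0794) = -0.3647
f(x_3) = 4*(-0.3647)^2 + 6*(-0.3647) + 1.95*|-0.3647| = -0.945


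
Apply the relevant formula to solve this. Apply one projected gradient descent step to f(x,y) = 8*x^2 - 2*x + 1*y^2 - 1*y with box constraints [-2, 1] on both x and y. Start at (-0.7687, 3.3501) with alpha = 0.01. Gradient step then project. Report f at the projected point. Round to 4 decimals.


Step 1: Compute gradient at (-0.7687, 3.3501).
grad_x = 2*8*-0.7687 - 2 = -14.2992
grad_y = 2*1*3.3501 - 1 = 5.7002
Step 2: Gradient step.
x_raw = -0.7687 - 0.01*-14.2992 = -0.6257
y_raw = 3.3501 - 0.01*5.7002 = 3.2931
Step 3: Project onto [-2, 1].
x_proj = clip(-0.6257) = -0.6257
y_proj = clip(3.2931) = 1.0
Step 4: Evaluate f.
f(-0.6257, 1.0) = 4.3835


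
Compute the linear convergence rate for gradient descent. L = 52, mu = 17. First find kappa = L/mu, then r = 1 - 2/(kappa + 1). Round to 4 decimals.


Step 1: Compute the condition number.
kappa = L/mu = 52/17 = 3.0588
Step 2: Compute the convergence rate.
r = 1 - 2/(kappa + 1) = 1 - 2*mu/(L + mu) = (L - mu)/(L + mu) = 35/69 = 0.5072


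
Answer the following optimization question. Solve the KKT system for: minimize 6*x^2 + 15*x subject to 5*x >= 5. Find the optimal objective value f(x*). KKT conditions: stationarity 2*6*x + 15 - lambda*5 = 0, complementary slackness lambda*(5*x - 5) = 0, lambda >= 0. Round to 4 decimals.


Step 1: Try lambda = 0 (constraint inactive).
x_unc = -15/(2*6) = -1.25
Check: 5*-1.25 = -6.25 < 5 -- violated!
Step 2: Constraint must be active: 5*x = 5
x* = 5/5 = 1.0
lambda = (2*6*1.0 + 15)/5 = 5.4
Step 3: Compute optimal value.
f(x*) = 6*1.0^2 + 15*1.0 = 21.0


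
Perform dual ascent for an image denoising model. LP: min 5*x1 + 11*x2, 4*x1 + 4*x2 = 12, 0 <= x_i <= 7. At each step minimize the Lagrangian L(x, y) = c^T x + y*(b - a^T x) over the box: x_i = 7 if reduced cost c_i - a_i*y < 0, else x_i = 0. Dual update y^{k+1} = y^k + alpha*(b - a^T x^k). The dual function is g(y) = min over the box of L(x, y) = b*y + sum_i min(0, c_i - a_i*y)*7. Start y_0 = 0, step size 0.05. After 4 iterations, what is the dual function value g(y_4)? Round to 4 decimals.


Dual ascent for LP: min 5*x1 + 11*x2, 4*x1 + 4*x2 = 12, 0 <= x_i <= 7
Step 1: y^k = 0.0, reduced costs: (5.0, 11.0)
  x^k = (0.0, 0.0), subgradient = b - a^T x = 12.0
  y^{k+1} = 0.0 + 0.05*12.0 = 0.6
Step 2: y^k = 0.6, reduced costs: (2.6, 8.6)
  x^k = (0.0, 0.0), subgradient = b - a^T x = 12.0
  y^{k+1} = 0.6 + 0.05*12.0 = 1.2
Step 3: y^k = 1.2, reduced costs: (0.2, 6.2)
  x^k = (0.0, 0.0), subgradient = b - a^T x = 12.0
  y^{k+1} = 1.2 + 0.05*12.0 = 1.8
Step 4: y^k = 1.8, reduced costs: (-2.2, 3.8)
  x^k = (7.0, 0.0), subgradient = b - a^T x = -16.0
  y^{k+1} = 1.8 + 0.05*-16.0 = 1.0
Dual objective at y_4 = 1.0: reduced costs (1.0, 7.0), box minimizer x = (0.0, 0.0)
g(y_4) = b*y + (c1 - a1*y)*x1 + (c2 - a2*y)*x2 = 12*1.0 + 1.0*0.0 + 7.0*0.0 = 12.0 + 0.0 + 0.0 = 12.0


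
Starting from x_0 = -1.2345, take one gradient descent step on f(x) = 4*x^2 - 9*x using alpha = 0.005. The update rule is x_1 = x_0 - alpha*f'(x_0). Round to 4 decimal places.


We compute the gradient at x_0 and apply the update.
f'(x) = 8*x - 9
f'(-1.2345) = 8*-1.2345 - 9 = -18.876
x_1 = -1.2345 - 0.005*-18.876 = -1.1401


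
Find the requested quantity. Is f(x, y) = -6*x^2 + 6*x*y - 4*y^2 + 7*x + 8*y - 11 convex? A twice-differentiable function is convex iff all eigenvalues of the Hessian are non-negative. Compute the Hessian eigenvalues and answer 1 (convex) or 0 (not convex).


The Hessian of f(x,y) = -6*x^2 + 6*x*y - 4*y^2 + 7*x + 8*y - 11 is:
H = [[-12, 6], [6, -8]]
Trace = -12 - 8 = -20
Determinant = -12*-8 - (6)^2 = 60
Discriminant = (-20)^2 - 4*60 = 160.0
Eigenvalues: lambda_1 = -16.3246, lambda_2 = -3.6754
The function is not convex.

0


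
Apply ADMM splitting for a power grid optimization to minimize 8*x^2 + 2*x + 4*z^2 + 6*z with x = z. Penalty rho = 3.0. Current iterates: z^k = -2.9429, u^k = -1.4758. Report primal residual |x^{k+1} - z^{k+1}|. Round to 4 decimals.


ADMM iteration with rho = 3.0, z^k = -2.9429, u^k = -1.4758
Step 1: x-update.
Minimize 8*x^2 + 2*x + (3.0/2)*(x + 2.9429 - 1.4758)^2
FOC: (2*8 + 3.0)*x = -2 + 3.0*(-2.9429 + 1.4758)
x^{k+1} = -0.3369
Step 2: z-update.
Minimize 4*z^2 + 6*z + (3.0/2)*(-0.3369 - z - 1.4758)^2
FOC: (2*4 + 3.0)*z = -6 + 3.0*(-0.3369 - 1.4758)
z^{k+1} = -1.0398
Step 3: u-update.
u^{k+1} = -1.4758 - 0.3369 + 1.0398 = -0.7729
Step 4: Primal residual = |-0.3369 + 1.0398| = 0.7029


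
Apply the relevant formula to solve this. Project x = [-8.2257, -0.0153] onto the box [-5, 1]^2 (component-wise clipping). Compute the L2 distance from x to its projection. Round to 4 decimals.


Project each component onto [-5, 1].
clip(-8.2257) = -5.0, clip(-0.0153) = -0.0153
Projection = [-5.0, -0.0153]
Squared diffs: [10.4051, 0.0]
Distance = sqrt(10.4051) = 3.2257


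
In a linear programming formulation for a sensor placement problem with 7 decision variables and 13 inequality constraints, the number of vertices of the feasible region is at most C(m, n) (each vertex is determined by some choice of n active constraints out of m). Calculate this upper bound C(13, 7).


Each vertex corresponds to some choice of n active constraints out of m, so the number of vertices is at most C(m, n) = m! / (n!(m-n)!).
m = 13, n = 7
Numerator: 13 * 12 * 11 * 10 * 9 * 8 * 7
Denominator: 7! = 5040
C(13, 7) = 1716


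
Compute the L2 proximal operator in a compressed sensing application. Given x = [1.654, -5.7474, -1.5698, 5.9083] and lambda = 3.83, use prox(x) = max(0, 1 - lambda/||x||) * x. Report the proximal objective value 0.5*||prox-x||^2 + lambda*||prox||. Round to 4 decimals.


Step 1: Compute ||x||.
||x|| = 8.5522
Step 2: Compute scaling factor.
scale = max(0, 1 - 3.83/8.5522) = 0.5522
Step 3: prox(x) = [0.9133, -3.1735, -0.8668, 3.2623]
||prox(x)|| = 4.7222
Step 4: Proximal objective.
0.5*||prox-x||^2 = 7.3345
lambda*||prox|| = 18.086
Total = 25.4206


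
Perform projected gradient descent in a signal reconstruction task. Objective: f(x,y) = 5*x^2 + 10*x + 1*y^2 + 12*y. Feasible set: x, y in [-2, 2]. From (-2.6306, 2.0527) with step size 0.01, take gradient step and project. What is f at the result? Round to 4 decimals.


Step 1: Compute gradient at (-2.6306, 2.0527).
grad_x = 2*5*-2.6306 + 10 = -16.306
grad_y = 2*1*2.0527 + 12 = 16.1054
Step 2: Gradient step.
x_raw = -2.6306 - 0.01*-16.306 = -2.4675
y_raw = 2.0527 - 0.01*16.1054 = 1.8916
Step 3: Project onto [-2, 2].
x_proj = clip(-2.4675) = -2.0
y_proj = clip(1.8916) = 1.8916
Step 4: Evaluate f.
f(-2.0, 1.8916) = 26.2781


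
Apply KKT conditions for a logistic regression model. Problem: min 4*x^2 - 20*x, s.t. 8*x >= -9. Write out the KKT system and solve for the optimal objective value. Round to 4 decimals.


Step 1: Try lambda = 0 (constraint inactive).
Stationarity: 2*4*x - 20 = 0
x* = 20/(2*4) = 2.5
Check constraint: 8*2.5 = 20.0 >= -9 -- satisfied.
Step 2: Compute optimal value.
f(x*) = 4*2.5^2 - 20*2.5 = -25.0


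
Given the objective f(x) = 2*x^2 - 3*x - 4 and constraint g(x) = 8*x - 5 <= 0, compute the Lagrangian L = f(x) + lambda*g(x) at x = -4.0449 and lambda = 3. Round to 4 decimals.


Step 1: Evaluate f(x).
f(-4.0449) = 2*(-4.0449)^2 - 3*(-4.0449) - 4 = 40.8571
Step 2: Evaluate g(x).
g(-4.0449) = 8*-4.0449 - 5 = -37.3592
Step 3: Compute Lagrangian.
L = 40.8571 + 3*-37.3592 = -71.2205


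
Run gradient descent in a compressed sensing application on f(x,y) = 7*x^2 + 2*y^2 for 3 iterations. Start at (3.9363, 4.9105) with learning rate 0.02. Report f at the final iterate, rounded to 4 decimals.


Gradient descent on f(x,y) = 7*x^2 + 2*y^2.
Starting point: (3.9363, 4.9105), alpha = 0.02
Step 1: grad_x = 2*7*3.9363 = 55.1082, grad_y = 2*2*4.9105 = 19.642
  x_1 = 3.9363 - 0.02*55.1082 = 2.8341
  y_1 = 4.9105 - 0.02*19.642 = 4.5177
Step 2: grad_x = 2*7*2.8341 = 39.6779, grad_y = 2*2*4.5177 = 18.0706
  x_2 = 2.8341 - 0.02*39.6779 = 2.0406
  y_2 = 4.5177 - 0.02*18.0706 = 4.1562
Step 3: grad_x = 2*7*2.0406 = 28.5681, grad_y = 2*2*4.1562 = 16.625
  x_3 = 2.0406 - 0.02*28.5681 = 1.4692
  y_3 = 4.1562 - 0.02*16.625 = 3.8237
f(1.4692, 3.8237) = 7*1.4692^2 + 2*3.8237^2 = 44.3523


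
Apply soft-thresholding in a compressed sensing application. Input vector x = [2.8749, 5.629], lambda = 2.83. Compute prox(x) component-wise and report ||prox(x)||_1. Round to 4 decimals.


Soft-thresholding with lambda = 2.83:
prox(2.8749) = sign(2.8749)*max(|2.8749| - 2.83, 0) = 0.0449
prox(5.629) = sign(5.629)*max(|5.629| - 2.83, 0) = 2.799
prox(x) = [0.0449, 2.799]
||prox(x)||_1 = 0.0449 + 2.799 = 2.8439


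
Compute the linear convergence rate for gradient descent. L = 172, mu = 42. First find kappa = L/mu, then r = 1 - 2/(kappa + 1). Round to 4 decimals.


Step 1: Compute the condition number.
kappa = L/mu = 172/42 = 4.0952
Step 2: Compute the convergence rate.
r = 1 - 2/(kappa + 1) = 1 - 2*mu/(L + mu) = (L - mu)/(L + mu) = 130/214 = 0.6075


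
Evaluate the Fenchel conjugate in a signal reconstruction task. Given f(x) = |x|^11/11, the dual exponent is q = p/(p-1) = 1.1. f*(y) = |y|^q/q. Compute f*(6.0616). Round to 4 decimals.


The conjugate exponent q satisfies 1/p + 1/q = 1.
p = 11, so q = 11/(11 - 1) = 1.1
|y|^q = 6.0616^1.1 = 7.2585
f*(6.0616) = 7.2585 / 1.1 = 6.5986


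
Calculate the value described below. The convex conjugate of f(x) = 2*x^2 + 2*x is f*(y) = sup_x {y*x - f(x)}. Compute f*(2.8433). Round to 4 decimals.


f*(y) = sup_x {y*x - a*x^2 - b*x} = sup_x {(y-b)*x - a*x^2}
FOC: (y - b) - 2a*x = 0 => x* = (y - b)/(2a)
x* = (2.8433 - 2)/(2*2) = 0.2108
f*(2.8433) = (y-b)^2/(4a) = (2.8433 - 2)^2/(4*2)
= 0.7112/8 = 0.0889


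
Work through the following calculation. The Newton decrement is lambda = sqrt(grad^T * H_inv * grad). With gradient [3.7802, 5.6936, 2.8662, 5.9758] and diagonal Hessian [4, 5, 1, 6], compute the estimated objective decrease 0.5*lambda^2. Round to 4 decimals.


Step 1: H is diagonal, so H^(-1) * g = [0.9451, 1.1387, 2.8662, 0.996].
Step 2: g^T H^(-1) g = sum_i g_i^2 / H_ii
  = (3.7802)^2/4 + (5.6936)^2/5 + (2.8662)^2/1 + (5.9758)^2/6
  = 3.5725 + 6.4834 + 8.2151 + 5.9517 = 24.2227
Step 3: Objective decrease = 0.5 * g^T H^(-1) g = 12.1113


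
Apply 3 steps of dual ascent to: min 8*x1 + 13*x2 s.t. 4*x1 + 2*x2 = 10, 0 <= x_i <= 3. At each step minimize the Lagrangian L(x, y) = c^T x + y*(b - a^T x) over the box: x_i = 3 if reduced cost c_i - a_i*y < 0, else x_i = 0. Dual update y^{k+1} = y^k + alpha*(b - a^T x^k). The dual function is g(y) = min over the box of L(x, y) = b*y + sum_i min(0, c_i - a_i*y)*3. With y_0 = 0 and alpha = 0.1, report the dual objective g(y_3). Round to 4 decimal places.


Dual ascent for LP: min 8*x1 + 13*x2, 4*x1 + 2*x2 = 10, 0 <= x_i <= 3
Step 1: y^k = 0.0, reduced costs: (8.0, 13.0)
  x^k = (0.0, 0.0), subgradient = b - a^T x = 10.0
  y^{k+1} = 0.0 + 0.1*10.0 = 1.0
Step 2: y^k = 1.0, reduced costs: (4.0, 11.0)
  x^k = (0.0, 0.0), subgradient = b - a^T x = 10.0
  y^{k+1} = 1.0 + 0.1*10.0 = 2.0
Step 3: y^k = 2.0, reduced costs: (0.0, 9.0)
  x^k = (0.0, 0.0), subgradient = b - a^T x = 10.0
  y^{k+1} = 2.0 + 0.1*10.0 = 3.0
Dual objective at y_3 = 3.0: reduced costs (-4.0, 7.0), box minimizer x = (3.0, 0.0)
g(y_3) = b*y + (c1 - a1*y)*x1 + (c2 - a2*y)*x2 = 10*3.0 + (-4.0)*3.0 + 7.0*0.0 = 30.0 - 12.0 + 0.0 = 18.0


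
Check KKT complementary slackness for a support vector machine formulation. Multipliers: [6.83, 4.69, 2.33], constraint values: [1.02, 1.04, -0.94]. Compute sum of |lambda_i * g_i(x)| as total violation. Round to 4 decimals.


KKT complementary slackness check:
lambda_1 * g_1 = 6.83 * 1.02 = 6.9666
lambda_2 * g_2 = 4.69 * 1.04 = 4.8776
lambda_3 * g_3 = 2.33 * -0.94 = -2.1902
Total violation = 6.9666 + 4.8776 + 2.1902 = 14.0344


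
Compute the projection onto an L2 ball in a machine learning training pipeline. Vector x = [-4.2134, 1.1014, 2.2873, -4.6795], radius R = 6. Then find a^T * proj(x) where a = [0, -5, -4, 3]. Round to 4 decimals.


Step 1: Compute ||x|| (intermediates to 6 decimals).
||x|| = sqrt((-4.2134)^2 + 1.1014^2 + 2.2873^2 + (-4.6795)^2) = 6.789351
Step 2: Project.
Since ||x|| > R, scale = R/||x|| = 6/6.789351 = 0.883737, proj(x) = scale * x
proj(x) = [-3.723537, 0.973348, 2.021372, -4.135447]
Step 3: Dot product.
a^T * proj(x) = 0*(-3.723537) - 5*0.973348 - 4*2.021372 + 3*(-4.135447) = -25.3586


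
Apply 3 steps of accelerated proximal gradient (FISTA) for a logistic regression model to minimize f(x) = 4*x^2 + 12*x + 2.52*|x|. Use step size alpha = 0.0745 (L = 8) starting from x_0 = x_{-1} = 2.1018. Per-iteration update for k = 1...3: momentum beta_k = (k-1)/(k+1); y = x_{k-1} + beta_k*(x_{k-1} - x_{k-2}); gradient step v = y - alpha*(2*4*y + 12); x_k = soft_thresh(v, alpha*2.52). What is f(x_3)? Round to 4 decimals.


FISTA on f(x) = 4*x^2 + 12*x + 2.52*|x|
L = 8, alpha = 0.0745
Iteration 1: beta = 0.0, y = 2.1018 + 0.0*(2.1018 - 2.1018) = 2.1018
  grad(y) = 28.8144, v = y - alpha*grad = -0.0449
  prox(v) = soft_thresh(-0.0449, 0.1877) = 0.0
Iteration 2: beta = 0.3333, y = 0.0 + 0.3333*(0.0 - 2.1018) = -0.7006
  grad(y) = 6.3952, v = y - alpha*grad = -1.177
  prox(v) = soft_thresh(-1.177, 0.1877) = -0.9893
Iteration 3: beta = 0.5, y = -0.9893 + 0.5*(-0.9893 - 0.0) = -1.484
  grad(y) = 0.1284, v = y - alpha*grad = -1.4935
  prox(v) = soft_thresh(-1.4935, 0.1877) = -1.3058
f(x_3) = 4*(-1.3058)^2 + 12*(-1.3058) + 2.52*|-1.3058| = -5.5586


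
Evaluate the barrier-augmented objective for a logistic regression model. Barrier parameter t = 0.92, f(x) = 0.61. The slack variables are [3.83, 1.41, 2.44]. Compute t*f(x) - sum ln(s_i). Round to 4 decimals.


Step 1: Compute log-barrier.
ln values: [1.3429, 0.3436, 0.892]
phi = -(1.3429 + 0.3436 + 0.892) = -2.5785
Step 2: Compute augmented objective.
t*f(x) = 0.92*0.61 = 0.5612
Total = 0.5612 - 2.5785 = -2.0173


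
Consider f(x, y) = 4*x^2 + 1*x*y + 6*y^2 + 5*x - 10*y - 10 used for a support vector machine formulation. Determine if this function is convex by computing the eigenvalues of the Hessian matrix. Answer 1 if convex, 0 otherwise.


The Hessian of f(x,y) = 4*x^2 + 1*x*y + 6*y^2 + 5*x - 10*y - 10 is:
H = [[8, 1], [1, 12]]
Trace = 8 + 12 = 20
Determinant = 8*12 - (1)^2 = 95
Discriminant = (20)^2 - 4*95 = 20.0
Eigenvalues: lambda_1 = 7.7639, lambda_2 = 12.2361
The function is convex.

1


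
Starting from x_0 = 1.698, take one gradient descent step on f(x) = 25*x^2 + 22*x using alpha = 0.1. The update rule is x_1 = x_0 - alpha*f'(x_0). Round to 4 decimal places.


We compute the gradient at x_0 and apply the update.
f'(x) = 50*x + 22
f'(1.698) = 50*1.698 + 22 = 106.9
x_1 = 1.698 - 0.1*106.9 = -8.992


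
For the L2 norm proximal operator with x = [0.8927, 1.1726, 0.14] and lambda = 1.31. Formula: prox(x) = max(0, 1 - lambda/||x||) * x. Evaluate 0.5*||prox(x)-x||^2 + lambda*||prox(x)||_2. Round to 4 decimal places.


Step 1: Compute ||x||.
||x|| = 1.4804
Step 2: Compute scaling factor.
scale = max(0, 1 - 1.31/1.4804) = 0.1151
Step 3: prox(x) = [0.1027, 0.135, 0.0161]
||prox(x)|| = 0.1704
Step 4: Proximal objective.
0.5*||prox-x||^2 = 0.8581
lambda*||prox|| = 0.2232
Total = 1.0812


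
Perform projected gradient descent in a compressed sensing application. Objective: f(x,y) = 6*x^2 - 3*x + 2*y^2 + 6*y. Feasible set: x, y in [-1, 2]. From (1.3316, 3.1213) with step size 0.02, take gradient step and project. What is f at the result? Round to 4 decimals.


Step 1: Compute gradient at (1.3316, 3.1213).
grad_x = 2*6*1.3316 - 3 = 12.9792
grad_y = 2*2*3.1213 + 6 = 18.4852
Step 2: Gradient step.
x_raw = 1.3316 - 0.02*12.9792 = 1.072
y_raw = 3.1213 - 0.02*18.4852 = 2.7516
Step 3: Project onto [-1, 2].
x_proj = clip(1.072) = 1.072
y_proj = clip(2.7516) = 2.0
Step 4: Evaluate f.
f(1.072, 2.0) = 23.6793


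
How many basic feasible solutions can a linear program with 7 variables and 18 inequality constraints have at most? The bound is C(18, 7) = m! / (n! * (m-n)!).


Each vertex corresponds to some choice of n active constraints out of m, so the number of vertices is at most C(m, n) = m! / (n!(m-n)!).
m = 18, n = 7
Numerator: 18 * 17 * 16 * 15 * 14 * 13 * 12
Denominator: 7! = 5040
C(18, 7) = 31824


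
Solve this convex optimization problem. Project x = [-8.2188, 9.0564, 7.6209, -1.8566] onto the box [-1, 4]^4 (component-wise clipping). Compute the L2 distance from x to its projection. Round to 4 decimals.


Project each component onto [-1, 4].
clip(-8.2188) = -1.0, clip(9.0564) = 4.0, clip(7.6209) = 4.0, clip(-1.8566) = -1.0
Projection = [-1.0, 4.0, 4.0, -1.0]
Squared diffs: [52.1111, 25.5672, 13.1109, 0.7338]
Distance = sqrt(91.523) = 9.5668


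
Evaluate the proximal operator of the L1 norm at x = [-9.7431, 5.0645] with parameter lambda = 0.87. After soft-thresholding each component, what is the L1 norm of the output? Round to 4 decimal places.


Soft-thresholding with lambda = 0.87:
prox(-9.7431) = sign(-9.7431)*max(|-9.7431| - 0.87, 0) = -8.8731
prox(5.0645) = sign(5.0645)*max(|5.0645| - 0.87, 0) = 4.1945
prox(x) = [-8.8731, 4.1945]
||prox(x)||_1 = 8.8731 + 4.1945 = 13.0676


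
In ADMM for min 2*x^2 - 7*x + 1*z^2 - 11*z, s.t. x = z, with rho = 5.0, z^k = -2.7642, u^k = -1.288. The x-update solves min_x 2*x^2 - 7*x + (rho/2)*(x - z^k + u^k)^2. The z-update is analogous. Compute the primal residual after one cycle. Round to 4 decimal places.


ADMM iteration with rho = 5.0, z^k = -2.7642, u^k = -1.288
Step 1: x-update.
Minimize 2*x^2 - 7*x + (5.0/2)*(x + 2.7642 - 1.288)^2
FOC: (2*2 + 5.0)*x = 7 + 5.0*(-2.7642 + 1.288)
x^{k+1} = -0.0423
Step 2: z-update.
Minimize 1*z^2 - 11*z + (5.0/2)*(-0.0423 - z - 1.288)^2
FOC: (2*1 + 5.0)*z = 11 + 5.0*(-0.0423 - 1.288)
z^{k+1} = 0.6212
Step 3: u-update.
u^{k+1} = -1.288 - 0.0423 - 0.6212 = -1.9515
Step 4: Primal residual = |-0.0423 - 0.6212| = 0.6635


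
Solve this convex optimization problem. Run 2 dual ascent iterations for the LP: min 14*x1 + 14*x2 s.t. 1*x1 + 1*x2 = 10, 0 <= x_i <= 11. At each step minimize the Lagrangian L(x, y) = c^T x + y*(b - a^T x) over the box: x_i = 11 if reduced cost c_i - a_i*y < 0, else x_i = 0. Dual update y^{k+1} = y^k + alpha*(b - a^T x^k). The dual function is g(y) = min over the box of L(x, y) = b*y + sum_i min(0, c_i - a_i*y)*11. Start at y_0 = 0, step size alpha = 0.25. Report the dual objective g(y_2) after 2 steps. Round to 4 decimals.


Dual ascent for LP: min 14*x1 + 14*x2, 1*x1 + 1*x2 = 10, 0 <= x_i <= 11
Step 1: y^k = 0.0, reduced costs: (14.0, 14.0)
  x^k = (0.0, 0.0), subgradient = b - a^T x = 10.0
  y^{k+1} = 0.0 + 0.25*10.0 = 2.5
Step 2: y^k = 2.5, reduced costs: (11.5, 11.5)
  x^k = (0.0, 0.0), subgradient = b - a^T x = 10.0
  y^{k+1} = 2.5 + 0.25*10.0 = 5.0
Dual objective at y_2 = 5.0: reduced costs (9.0, 9.0), box minimizer x = (0.0, 0.0)
g(y_2) = b*y + (c1 - a1*y)*x1 + (c2 - a2*y)*x2 = 10*5.0 + 9.0*0.0 + 9.0*0.0 = 50.0 + 0.0 + 0.0 = 50.0


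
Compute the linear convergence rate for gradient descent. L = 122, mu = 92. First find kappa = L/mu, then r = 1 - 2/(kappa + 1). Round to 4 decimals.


Step 1: Compute the condition number.
kappa = L/mu = 122/92 = 1.3261
Step 2: Compute the convergence rate.
r = 1 - 2/(kappa + 1) = 1 - 2*mu/(L + mu) = (L - mu)/(L + mu) = 30/214 = 0.1402


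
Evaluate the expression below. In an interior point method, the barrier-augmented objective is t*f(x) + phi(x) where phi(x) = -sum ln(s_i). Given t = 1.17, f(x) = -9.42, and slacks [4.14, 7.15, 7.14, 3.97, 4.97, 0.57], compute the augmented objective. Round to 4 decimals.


Step 1: Compute log-barrier.
ln values: [1.4207, 1.9671, 1.9657, 1.3788, 1.6034, -0.5621]
phi = -(1.4207 + 1.9671 + 1.9657 + 1.3788 + 1.6034 - 0.5621) = -7.7736
Step 2: Compute augmented objective.
t*f(x) = 1.17*-9.42 = -11.0214
Total = -11.0214 - 7.7736 = -18.795


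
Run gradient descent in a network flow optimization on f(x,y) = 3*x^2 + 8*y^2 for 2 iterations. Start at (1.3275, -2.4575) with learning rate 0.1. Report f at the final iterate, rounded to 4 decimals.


Gradient descent on f(x,y) = 3*x^2 + 8*y^2.
Starting point: (1.3275, -2.4575), alpha = 0.1
Step 1: grad_x = 2*3*1.3275 = 7.965, grad_y = 2*8*-2.4575 = -39.32
  x_1 = 1.3275 - 0.1*7.965 = 0.531
  y_1 = -2.4575 - 0.1*-39.32 = 1.4745
Step 2: grad_x = 2*3*0.531 = 3.186, grad_y = 2*8*1.4745 = 23.592
  x_2 = 0.531 - 0.1*3.186 = 0.2124
  y_2 = 1.4745 - 0.1*23.592 = -0.8847
f(0.2124, -0.8847) = 3*0.2124^2 + 8*(-0.8847)^2 = 6.3969


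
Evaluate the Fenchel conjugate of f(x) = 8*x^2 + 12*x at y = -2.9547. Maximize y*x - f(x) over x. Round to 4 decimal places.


f*(y) = sup_x {y*x - a*x^2 - b*x} = sup_x {(y-b)*x - a*x^2}
FOC: (y - b) - 2a*x = 0 => x* = (y - b)/(2a)
x* = (-2.9547 - 12)/(2*8) = -0.9347
f*(-2.9547) = (y-b)^2/(4a) = (-2.9547 - 12)^2/(4*8)
= 223.6431/32 = 6.9888


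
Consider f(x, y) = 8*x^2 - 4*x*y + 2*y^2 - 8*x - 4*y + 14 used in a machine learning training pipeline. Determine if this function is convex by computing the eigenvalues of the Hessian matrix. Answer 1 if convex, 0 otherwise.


The Hessian of f(x,y) = 8*x^2 - 4*x*y + 2*y^2 - 8*x - 4*y + 14 is:
H = [[16, -4], [-4, 4]]
Trace = 16 + 4 = 20
Determinant = 16*4 - (-4)^2 = 48
Discriminant = (20)^2 - 4*48 = 208.0
Eigenvalues: lambda_1 = 2.7889, lambda_2 = 17.2111
The function is convex.

1


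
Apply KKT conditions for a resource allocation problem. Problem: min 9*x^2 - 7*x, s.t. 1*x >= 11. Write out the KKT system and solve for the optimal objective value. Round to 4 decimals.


Step 1: Try lambda = 0 (constraint inactive).
x_unc = 7/(2*9) = 0.3889
Check: 1*0.3889 = 0.3889 < 11 -- violated!
Step 2: Constraint must be active: 1*x = 11
x* = 11/1 = 11.0
lambda = (2*9*11.0 - 7)/1 = 191.0
Step 3: Compute optimal value.
f(x*) = 9*11.0^2 - 7*11.0 = 1012.0


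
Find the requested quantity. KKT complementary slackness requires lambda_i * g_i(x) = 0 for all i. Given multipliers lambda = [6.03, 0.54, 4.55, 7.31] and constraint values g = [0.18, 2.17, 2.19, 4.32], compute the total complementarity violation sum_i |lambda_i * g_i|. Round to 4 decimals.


KKT complementary slackness check:
lambda_1 * g_1 = 6.03 * 0.18 = 1.0854
lambda_2 * g_2 = 0.54 * 2.17 = 1.1718
lambda_3 * g_3 = 4.55 * 2.19 = 9.9645
lambda_4 * g_4 = 7.31 * 4.32 = 31.5792
Total violation = 1.0854 + 1.1718 + 9.9645 + 31.5792 = 43.8009


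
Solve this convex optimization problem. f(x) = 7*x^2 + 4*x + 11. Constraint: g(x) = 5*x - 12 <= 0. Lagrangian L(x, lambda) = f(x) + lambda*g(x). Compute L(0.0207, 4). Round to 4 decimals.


Step 1: Evaluate f(x).
f(0.0207) = 7*0.0207^2 + 4*0.0207 + 11 = 11.0858
Step 2: Evaluate g(x).
g(0.0207) = 5*0.0207 - 12 = -11.8965
Step 3: Compute Lagrangian.
L = 11.0858 + 4*-11.8965 = -36.5002


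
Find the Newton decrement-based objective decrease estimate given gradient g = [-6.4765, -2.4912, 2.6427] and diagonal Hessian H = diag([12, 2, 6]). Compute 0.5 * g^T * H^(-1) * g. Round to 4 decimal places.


Step 1: H is diagonal, so H^(-1) * g = [-0.5397, -1.2456, 0.4405].
Step 2: g^T H^(-1) g = sum_i g_i^2 / H_ii
  = (-6.4765)^2/12 + (-2.4912)^2/2 + (2.6427)^2/6
  = 3.4954 + 3.103 + 1.164 = 7.7624
Step 3: Objective decrease = 0.5 * g^T H^(-1) g = 3.8812


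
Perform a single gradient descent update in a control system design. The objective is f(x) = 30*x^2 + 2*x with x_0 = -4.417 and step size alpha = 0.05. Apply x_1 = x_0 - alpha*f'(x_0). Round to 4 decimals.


We compute the gradient at x_0 and apply the update.
f'(x) = 60*x + 2
f'(-4.417) = 60*-4.417 + 2 = -263.02
x_1 = -4.417 - 0.05*-263.02 = 8.734


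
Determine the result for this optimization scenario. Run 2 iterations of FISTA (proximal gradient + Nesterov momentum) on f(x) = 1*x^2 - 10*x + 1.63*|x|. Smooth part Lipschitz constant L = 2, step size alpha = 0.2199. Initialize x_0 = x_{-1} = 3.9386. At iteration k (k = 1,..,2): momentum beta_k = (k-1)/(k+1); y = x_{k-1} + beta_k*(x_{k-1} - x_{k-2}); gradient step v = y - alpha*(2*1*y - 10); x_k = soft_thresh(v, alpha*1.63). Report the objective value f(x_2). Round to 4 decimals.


FISTA on f(x) = 1*x^2 - 10*x + 1.63*|x|
L = 2, alpha = 0.2199
Iteration 1: beta = 0.0, y = 3.9386 + 0.0*(3.9386 - 3.9386) = 3.9386
  grad(y) = -2.1228, v = y - alpha*grad = 4.4054
  prox(v) = soft_thresh(4.4054, 0.3584) = 4.047
Iteration 2: beta = 0.3333, y = 4.047 + 0.3333*(4.047 - 3.9386) = 4.0831
  grad(y) = -1.8338, v = y - alpha*grad = 4.4863
  prox(v) = soft_thresh(4.4863, 0.3584) = 4.1279
f(x_2) = 1*4.1279^2 - 10*4.1279 + 1.63*|4.1279| = -17.511


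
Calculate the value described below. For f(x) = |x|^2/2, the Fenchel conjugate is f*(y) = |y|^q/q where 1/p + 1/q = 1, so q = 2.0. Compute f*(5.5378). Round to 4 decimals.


The conjugate exponent q satisfies 1/p + 1/q = 1.
p = 2, so q = 2/(2 - 1) = 2.0
|y|^q = 5.5378^2.0 = 30.6672
f*(5.5378) = 30.6672 / 2.0 = 15.3336


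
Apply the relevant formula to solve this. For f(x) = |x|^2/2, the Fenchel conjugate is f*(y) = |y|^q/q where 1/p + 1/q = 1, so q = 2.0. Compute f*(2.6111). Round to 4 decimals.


The conjugate exponent q satisfies 1/p + 1/q = 1.
p = 2, so q = 2/(2 - 1) = 2.0
|y|^q = 2.6111^2.0 = 6.8178
f*(2.6111) = 6.8178 / 2.0 = 3.4089


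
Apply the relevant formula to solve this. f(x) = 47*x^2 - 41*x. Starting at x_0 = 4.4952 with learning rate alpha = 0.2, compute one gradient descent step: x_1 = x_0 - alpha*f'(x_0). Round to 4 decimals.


We compute the gradient at x_0 and apply the update.
f'(x) = 94*x - 41
f'(4.4952) = 94*4.4952 - 41 = 381.5488
x_1 = 4.4952 - 0.2*381.5488 = -71.8146


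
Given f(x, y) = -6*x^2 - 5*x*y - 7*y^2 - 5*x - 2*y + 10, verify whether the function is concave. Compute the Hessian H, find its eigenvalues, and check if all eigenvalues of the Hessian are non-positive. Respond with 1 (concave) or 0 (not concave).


The Hessian of f(x,y) = -6*x^2 - 5*x*y - 7*y^2 - 5*x - 2*y + 10 is:
H = [[-12, -5], [-5, -14]]
Trace = -12 - 14 = -26
Determinant = -12*-14 - (-5)^2 = 143
Discriminant = (-26)^2 - 4*143 = 104.0
Eigenvalues: lambda_1 = -18.099, lambda_2 = -7.901
The function is concave.

1


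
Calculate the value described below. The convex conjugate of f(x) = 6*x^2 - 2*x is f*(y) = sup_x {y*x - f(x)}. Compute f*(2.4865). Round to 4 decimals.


f*(y) = sup_x {y*x - a*x^2 - b*x} = sup_x {(y-b)*x - a*x^2}
FOC: (y - b) - 2a*x = 0 => x* = (y - b)/(2a)
x* = (2.4865 + 2)/(2*6) = 0.3739
f*(2.4865) = (y-b)^2/(4a) = (2.4865 + 2)^2/(4*6)
= 20.1287/24 = 0.8387


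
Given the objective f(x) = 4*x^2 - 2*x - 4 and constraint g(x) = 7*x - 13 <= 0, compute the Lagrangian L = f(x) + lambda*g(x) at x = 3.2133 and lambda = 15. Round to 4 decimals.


Step 1: Evaluate f(x).
f(3.2133) = 4*3.2133^2 - 2*3.2133 - 4 = 30.8746
Step 2: Evaluate g(x).
g(3.2133) = 7*3.2133 - 13 = 9.4931
Step 3: Compute Lagrangian.
L = 30.8746 + 15*9.4931 = 173.2711


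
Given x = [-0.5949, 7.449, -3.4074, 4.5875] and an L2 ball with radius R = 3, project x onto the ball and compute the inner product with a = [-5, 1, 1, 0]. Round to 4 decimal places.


Step 1: Compute ||x|| (intermediates to 6 decimals).
||x|| = sqrt((-0.5949)^2 + 7.449^2 + (-3.4074)^2 + 4.5875^2) = 9.407286
Step 2: Project.
Since ||x|| > R, scale = R/||x|| = 3/9.407286 = 0.318902, proj(x) = scale * x
proj(x) = [-0.189715, 2.375501, -1.086627, 1.462963]
Step 3: Dot product.
a^T * proj(x) = -5*(-0.189715) + 1*2.375501 + 1*(-1.086627) + 0*1.462963 = 2.2374


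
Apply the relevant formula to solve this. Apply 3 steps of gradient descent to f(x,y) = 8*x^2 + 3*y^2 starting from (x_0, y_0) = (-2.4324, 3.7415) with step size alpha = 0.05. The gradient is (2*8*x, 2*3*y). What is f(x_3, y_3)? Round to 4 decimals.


Gradient descent on f(x,y) = 8*x^2 + 3*y^2.
Starting point: (-2.4324, 3.7415), alpha = 0.05
Step 1: grad_x = 2*8*-2.4324 = -38.9184, grad_y = 2*3*3.7415 = 22.449
  x_1 = -2.4324 - 0.05*-38.9184 = -0.4865
  y_1 = 3.7415 - 0.05*22.449 = 2.6191
Step 2: grad_x = 2*8*-0.4865 = -7.7837, grad_y = 2*3*2.6191 = 15.7143
  x_2 = -0.4865 - 0.05*-7.7837 = -0.0973
  y_2 = 2.6191 - 0.05*15.7143 = 1.8333
Step 3: grad_x = 2*8*-0.0973 = -1.5567, grad_y = 2*3*1.8333 = 11.0
  x_3 = -0.0973 - 0.05*-1.5567 = -0.0195
  y_3 = 1.8333 - 0.05*11.0 = 1.2833
f(-0.0195, 1.2833) = 8*(-0.0195)^2 + 3*1.2833^2 = 4.9439


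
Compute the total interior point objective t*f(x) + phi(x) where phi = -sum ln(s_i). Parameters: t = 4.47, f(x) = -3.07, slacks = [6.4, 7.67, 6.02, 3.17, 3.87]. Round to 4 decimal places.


Step 1: Compute log-barrier.
ln values: [1.8563, 2.0373, 1.7951, 1.1537, 1.3533]
phi = -(1.8563 + 2.0373 + 1.7951 + 1.1537 + 1.3533) = -8.1957
Step 2: Compute augmented objective.
t*f(x) = 4.47*-3.07 = -13.7229
Total = -13.7229 - 8.1957 = -21.9186


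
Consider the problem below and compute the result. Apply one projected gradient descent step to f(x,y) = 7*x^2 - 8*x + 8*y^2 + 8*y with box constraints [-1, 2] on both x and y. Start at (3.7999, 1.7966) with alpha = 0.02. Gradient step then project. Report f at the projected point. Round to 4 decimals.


Step 1: Compute gradient at (3.7999, 1.7966).
grad_x = 2*7*3.7999 - 8 = 45.1986
grad_y = 2*8*1.7966 + 8 = 36.7456
Step 2: Gradient step.
x_raw = 3.7999 - 0.02*45.1986 = 2.8959
y_raw = 1.7966 - 0.02*36.7456 = 1.0617
Step 3: Project onto [-1, 2].
x_proj = clip(2.8959) = 2.0
y_proj = clip(1.0617) = 1.0617
Step 4: Evaluate f.
f(2.0, 1.0617) = 29.511


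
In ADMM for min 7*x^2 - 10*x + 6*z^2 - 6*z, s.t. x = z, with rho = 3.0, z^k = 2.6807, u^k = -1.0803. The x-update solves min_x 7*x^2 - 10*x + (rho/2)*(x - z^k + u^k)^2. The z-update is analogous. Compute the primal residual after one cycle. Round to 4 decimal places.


ADMM iteration with rho = 3.0, z^k = 2.6807, u^k = -1.0803
Step 1: x-update.
Minimize 7*x^2 - 10*x + (3.0/2)*(x - 2.6807 - 1.0803)^2
FOC: (2*7 + 3.0)*x = 10 + 3.0*(2.6807 + 1.0803)
x^{k+1} = 1.2519
Step 2: z-update.
Minimize 6*z^2 - 6*z + (3.0/2)*(1.2519 - z - 1.0803)^2
FOC: (2*6 + 3.0)*z = 6 + 3.0*(1.2519 - 1.0803)
z^{k+1} = 0.4343
Step 3: u-update.
u^{k+1} = -1.0803 + 1.2519 - 0.4343 = -0.2627
Step 4: Primal residual = |1.2519 - 0.4343| = 0.8176


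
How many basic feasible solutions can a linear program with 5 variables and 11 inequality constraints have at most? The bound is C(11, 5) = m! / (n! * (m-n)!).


Each vertex corresponds to some choice of n active constraints out of m, so the number of vertices is at most C(m, n) = m! / (n!(m-n)!).
m = 11, n = 5
Numerator: 11 * 10 * 9 * 8 * 7
Denominator: 5! = 120
C(11, 5) = 462


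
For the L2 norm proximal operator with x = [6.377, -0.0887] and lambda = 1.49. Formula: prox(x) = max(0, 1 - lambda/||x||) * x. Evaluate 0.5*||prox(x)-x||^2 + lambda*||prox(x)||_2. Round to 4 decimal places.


Step 1: Compute ||x||.
||x|| = 6.3776
Step 2: Compute scaling factor.
scale = max(0, 1 - 1.49/6.3776) = 0.7664
Step 3: prox(x) = [4.8871, -0.068]
||prox(x)|| = 4.8876
Step 4: Proximal objective.
0.5*||prox-x||^2 = 1.1101
lambda*||prox|| = 7.2825
Total = 8.3926


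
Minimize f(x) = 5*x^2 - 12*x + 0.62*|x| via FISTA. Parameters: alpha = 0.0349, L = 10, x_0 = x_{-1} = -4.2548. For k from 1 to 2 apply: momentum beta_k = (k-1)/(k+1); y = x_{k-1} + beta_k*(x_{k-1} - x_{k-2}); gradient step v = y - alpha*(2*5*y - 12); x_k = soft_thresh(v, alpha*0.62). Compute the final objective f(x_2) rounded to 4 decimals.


FISTA on f(x) = 5*x^2 - 12*x + 0.62*|x|
L = 10, alpha = 0.0349
Iteration 1: beta = 0.0, y = -4.2548 + 0.0*(-4.2548 + 4.2548) = -4.2548
  grad(y) = -54.548, v = y - alpha*grad = -2.3511
  prox(v) = soft_thresh(-2.3511, 0.0216) = -2.3294
Iteration 2: beta = 0.3333, y = -2.3294 + 0.3333*(-2.3294 + 4.2548) = -1.6876
  grad(y) = -28.8765, v = y - alpha*grad = -0.6799
  prox(v) = soft_thresh(-0.6799, 0.0216) = -0.6582
f(x_2) = 5*(-0.6582)^2 - 12*(-0.6582) + 0.62*|-0.6582| = 10.473


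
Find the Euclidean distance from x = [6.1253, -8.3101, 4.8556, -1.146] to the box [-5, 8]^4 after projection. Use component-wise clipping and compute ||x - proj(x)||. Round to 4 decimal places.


Project each component onto [-5, 8].
clip(6.1253) = 6.1253, clip(-8.3101) = -5.0, clip(4.8556) = 4.8556, clip(-1.146) = -1.146
Projection = [6.1253, -5.0, 4.8556, -1.146]
Squared diffs: [0.0, 10.9568, 0.0, 0.0]
Distance = sqrt(10.9568) = 3.3101


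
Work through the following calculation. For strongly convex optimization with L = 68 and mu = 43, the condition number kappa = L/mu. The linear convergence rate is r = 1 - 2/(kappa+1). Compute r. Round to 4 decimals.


Step 1: Compute the condition number.
kappa = L/mu = 68/43 = 1.5814
Step 2: Compute the convergence rate.
r = 1 - 2/(kappa + 1) = 1 - 2*mu/(L + mu) = (L - mu)/(L + mu) = 25/111 = 0.2252


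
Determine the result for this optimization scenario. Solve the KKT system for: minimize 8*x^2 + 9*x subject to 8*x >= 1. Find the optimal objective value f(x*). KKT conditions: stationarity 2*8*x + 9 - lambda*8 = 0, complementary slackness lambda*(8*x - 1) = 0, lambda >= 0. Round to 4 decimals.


Step 1: Try lambda = 0 (constraint inactive).
x_unc = -9/(2*8) = -0.5625
Check: 8*-0.5625 = -4.5 < 1 -- violated!
Step 2: Constraint must be active: 8*x = 1
x* = 1/8 = 0.125
lambda = (2*8*0.125 + 9)/8 = 1.375
Step 3: Compute optimal value.
f(x*) = 8*0.125^2 + 9*0.125 = 1.25


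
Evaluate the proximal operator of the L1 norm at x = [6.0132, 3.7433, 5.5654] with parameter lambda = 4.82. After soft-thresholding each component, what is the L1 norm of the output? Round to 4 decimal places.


Soft-thresholding with lambda = 4.82:
prox(6.0132) = sign(6.0132)*max(|6.0132| - 4.82, 0) = 1.1932
prox(3.7433) = sign(3.7433)*max(|3.7433| - 4.82, 0) = 0.0
prox(5.5654) = sign(5.5654)*max(|5.5654| - 4.82, 0) = 0.7454
prox(x) = [1.1932, 0.0, 0.7454]
||prox(x)||_1 = 1.1932 + 0.0 + 0.7454 = 1.9386


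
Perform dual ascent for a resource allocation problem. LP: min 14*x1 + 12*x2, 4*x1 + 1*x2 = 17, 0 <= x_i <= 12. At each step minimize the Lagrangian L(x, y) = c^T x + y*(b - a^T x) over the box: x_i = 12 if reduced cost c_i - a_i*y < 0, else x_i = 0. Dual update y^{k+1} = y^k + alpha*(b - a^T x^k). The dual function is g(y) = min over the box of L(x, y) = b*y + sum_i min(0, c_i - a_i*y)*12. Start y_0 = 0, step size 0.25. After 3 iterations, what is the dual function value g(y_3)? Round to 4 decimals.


Dual ascent for LP: min 14*x1 + 12*x2, 4*x1 + 1*x2 = 17, 0 <= x_i <= 12
Step 1: y^k = 0.0, reduced costs: (14.0, 12.0)
  x^k = (0.0, 0.0), subgradient = b - a^T x = 17.0
  y^{k+1} = 0.0 + 0.25*17.0 = 4.25
Step 2: y^k = 4.25, reduced costs: (-3.0, 7.75)
  x^k = (12.0, 0.0), subgradient = b - a^T x = -31.0
  y^{k+1} = 4.25 + 0.25*-31.0 = -3.5
Step 3: y^k = -3.5, reduced costs: (28.0, 15.5)
  x^k = (0.0, 0.0), subgradient = b - a^T x = 17.0
  y^{k+1} = -3.5 + 0.25*17.0 = 0.75
Dual objective at y_3 = 0.75: reduced costs (11.0, 11.25), box minimizer x = (0.0, 0.0)
g(y_3) = b*y + (c1 - a1*y)*x1 + (c2 - a2*y)*x2 = 17*0.75 + 11.0*0.0 + 11.25*0.0 = 12.75 + 0.0 + 0.0 = 12.75


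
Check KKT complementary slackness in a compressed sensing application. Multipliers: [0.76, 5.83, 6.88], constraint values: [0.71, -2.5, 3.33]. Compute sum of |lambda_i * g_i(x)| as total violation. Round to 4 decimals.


KKT complementary slackness check:
lambda_1 * g_1 = 0.76 * 0.71 = 0.5396
lambda_2 * g_2 = 5.83 * -2.5 = -14.575
lambda_3 * g_3 = 6.88 * 3.33 = 22.9104
Total violation = 0.5396 + 14.575 + 22.9104 = 38.025


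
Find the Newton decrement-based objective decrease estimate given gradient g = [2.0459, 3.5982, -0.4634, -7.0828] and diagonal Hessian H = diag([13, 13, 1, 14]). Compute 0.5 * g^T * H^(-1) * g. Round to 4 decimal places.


Step 1: H is diagonal, so H^(-1) * g = [0.1574, 0.2768, -0.4634, -0.5059].
Step 2: g^T H^(-1) g = sum_i g_i^2 / H_ii
  = (2.0459)^2/13 + (3.5982)^2/13 + (-0.4634)^2/1 + (-7.0828)^2/14
  = 0.322 + 0.9959 + 0.2147 + 3.5833 = 5.1159
Step 3: Objective decrease = 0.5 * g^T H^(-1) g = 2.558


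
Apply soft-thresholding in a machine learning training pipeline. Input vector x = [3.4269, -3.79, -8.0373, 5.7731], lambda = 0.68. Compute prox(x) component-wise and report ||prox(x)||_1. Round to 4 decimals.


Soft-thresholding with lambda = 0.68:
prox(3.4269) = sign(3.4269)*max(|3.4269| - 0.68, 0) = 2.7469
prox(-3.79) = sign(-3.79)*max(|-3.79| - 0.68, 0) = -3.11
prox(-8.0373) = sign(-8.0373)*max(|-8.0373| - 0.68, 0) = -7.3573
prox(5.7731) = sign(5.7731)*max(|5.7731| - 0.68, 0) = 5.0931
prox(x) = [2.7469, -3.11, -7.3573, 5.0931]
||prox(x)||_1 = 2.7469 + 3.11 + 7.3573 + 5.0931 = 18.3073


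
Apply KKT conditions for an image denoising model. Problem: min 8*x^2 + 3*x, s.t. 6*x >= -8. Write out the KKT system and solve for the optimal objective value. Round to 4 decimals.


Step 1: Try lambda = 0 (constraint inactive).
Stationarity: 2*8*x + 3 = 0
x* = -3/(2*8) = -0.1875
Check constraint: 6*-0.1875 = -1.125 >= -8 -- satisfied.
Step 2: Compute optimal value.
f(x*) = 8*(-0.1875)^2 + 3*(-0.1875) = -0.2813


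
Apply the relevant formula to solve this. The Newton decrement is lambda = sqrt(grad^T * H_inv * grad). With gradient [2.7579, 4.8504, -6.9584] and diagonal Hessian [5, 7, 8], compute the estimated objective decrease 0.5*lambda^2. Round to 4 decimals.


Step 1: H is diagonal, so H^(-1) * g = [0.5516, 0.6929, -0.8698].
Step 2: g^T H^(-1) g = sum_i g_i^2 / H_ii
  = (2.7579)^2/5 + (4.8504)^2/7 + (-6.9584)^2/8
  = 1.5212 + 3.3609 + 6.0524 = 10.9345
Step 3: Objective decrease = 0.5 * g^T H^(-1) g = 5.4673


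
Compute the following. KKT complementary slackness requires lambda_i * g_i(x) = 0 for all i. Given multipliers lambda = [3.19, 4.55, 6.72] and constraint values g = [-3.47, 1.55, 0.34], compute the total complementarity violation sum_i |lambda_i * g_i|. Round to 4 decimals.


KKT complementary slackness check:
lambda_1 * g_1 = 3.19 * -3.47 = -11.0693
lambda_2 * g_2 = 4.55 * 1.55 = 7.0525
lambda_3 * g_3 = 6.72 * 0.34 = 2.2848
Total violation = 11.0693 + 7.0525 + 2.2848 = 20.4066


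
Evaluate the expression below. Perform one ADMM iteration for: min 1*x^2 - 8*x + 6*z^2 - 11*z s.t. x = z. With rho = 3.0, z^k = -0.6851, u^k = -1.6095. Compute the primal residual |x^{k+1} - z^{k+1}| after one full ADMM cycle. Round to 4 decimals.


ADMM iteration with rho = 3.0, z^k = -0.6851, u^k = -1.6095
Step 1: x-update.
Minimize 1*x^2 - 8*x + (3.0/2)*(x + 0.6851 - 1.6095)^2
FOC: (2*1 + 3.0)*x = 8 + 3.0*(-0.6851 + 1.6095)
x^{k+1} = 2.1546
Step 2: z-update.
Minimize 6*z^2 - 11*z + (3.0/2)*(2.1546 - z - 1.6095)^2
FOC: (2*6 + 3.0)*z = 11 + 3.0*(2.1546 - 1.6095)
z^{k+1} = 0.8424
Step 3: u-update.
u^{k+1} = -1.6095 + 2.1546 - 0.8424 = -0.2972
Step 4: Primal residual = |2.1546 - 0.8424| = 1.3123


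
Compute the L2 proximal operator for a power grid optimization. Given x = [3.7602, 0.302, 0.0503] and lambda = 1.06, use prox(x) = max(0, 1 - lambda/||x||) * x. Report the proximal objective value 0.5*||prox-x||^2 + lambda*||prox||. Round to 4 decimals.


Step 1: Compute ||x||.
||x|| = 3.7726
Step 2: Compute scaling factor.
scale = max(0, 1 - 1.06/3.7726) = 0.719
Step 3: prox(x) = [2.7037, 0.2171, 0.0362]
||prox(x)|| = 2.7126
Step 4: Proximal objective.
0.5*||prox-x||^2 = 0.5618
lambda*||prox|| = 2.8754
Total = 3.4372


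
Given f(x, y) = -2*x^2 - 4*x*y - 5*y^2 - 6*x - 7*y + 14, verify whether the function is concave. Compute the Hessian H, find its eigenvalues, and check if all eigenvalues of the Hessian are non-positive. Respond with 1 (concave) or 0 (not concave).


The Hessian of f(x,y) = -2*x^2 - 4*x*y - 5*y^2 - 6*x - 7*y + 14 is:
H = [[-4, -4], [-4, -10]]
Trace = -4 - 10 = -14
Determinant = -4*-10 - (-4)^2 = 24
Discriminant = (-14)^2 - 4*24 = 100.0
Eigenvalues: lambda_1 = -12.0, lambda_2 = -2.0
The function is concave.

1
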